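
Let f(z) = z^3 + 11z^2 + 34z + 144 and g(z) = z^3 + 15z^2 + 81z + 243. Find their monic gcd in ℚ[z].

Euclidean algorithm in ℚ[z]:
  z^3 + 11z^2 + 34z + 144 = (z^3 + 15z^2 + 81z + 243) + (-4z^2 - 47z - 99)
  z^3 + 15z^2 + 81z + 243 = (-(1/4)z - 13/16)(-4z^2 - 47z - 99) + ((289/16)z + 2601/16)
  -4z^2 - 47z - 99 = (-(64/289)z - 176/289)((289/16)z + 2601/16) + (0)
Last nonzero remainder: (289/16)z + 2601/16. Dividing through by 289/16 gives the monic gcd z + 9.

z + 9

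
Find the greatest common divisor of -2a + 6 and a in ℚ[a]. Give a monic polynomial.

1

Apply the Euclidean algorithm:
  -2a + 6 = (-2)(a) + (6)
  a = ((1/6)a)(6) + (0)
The last nonzero remainder is the constant 6, so the polynomials are coprime and gcd = 1.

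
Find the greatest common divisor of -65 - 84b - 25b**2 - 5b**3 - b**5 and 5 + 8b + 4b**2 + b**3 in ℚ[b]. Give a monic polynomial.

5 + 8b + 4b**2 + b**3

Repeated division with remainder:
  -b**5 - 5b**3 - 25b**2 - 84b - 65 = (-b**2 + 4b - 13)(b**3 + 4b**2 + 8b + 5) + (0)
The last nonzero remainder b**3 + 4b**2 + 8b + 5 is already monic.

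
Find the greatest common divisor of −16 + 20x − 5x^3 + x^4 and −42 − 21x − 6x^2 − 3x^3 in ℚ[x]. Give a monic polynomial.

2 + x

Repeated division with remainder:
  x^4 − 5x^3 + 20x − 16 = (−(1/3)x + 7/3)(−3x^3 − 6x^2 − 21x − 42) + (7x^2 + 55x + 82)
  −3x^3 − 6x^2 − 21x − 42 = (−(3/7)x + 123/49)(7x^2 + 55x + 82) + (−(6072/49)x − 12144/49)
  7x^2 + 55x + 82 = (−(343/6072)x − 2009/6072)(−(6072/49)x − 12144/49) + (0)
Last nonzero remainder: −(6072/49)x − 12144/49. Dividing through by −6072/49 gives the monic gcd x + 2.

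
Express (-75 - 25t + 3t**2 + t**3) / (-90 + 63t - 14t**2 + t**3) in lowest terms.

Apply the Euclidean algorithm:
  t**3 + 3t**2 - 25t - 75 = (t**3 - 14t**2 + 63t - 90) + (17t**2 - 88t + 15)
  t**3 - 14t**2 + 63t - 90 = ((1/17)t - 150/289)(17t**2 - 88t + 15) + ((4752/289)t - 23760/289)
  17t**2 - 88t + 15 = ((4913/4752)t - 289/1584)((4752/289)t - 23760/289) + (0)
Last nonzero remainder: (4752/289)t - 23760/289. Dividing through by 4752/289 gives the monic gcd t - 5.
Cancel t - 5 from numerator and denominator to get the reduced form.

(15 + 8t + t**2)/(18 - 9t + t**2)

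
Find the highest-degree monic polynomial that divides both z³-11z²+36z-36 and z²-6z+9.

Apply the Euclidean algorithm:
  z³-11z²+36z-36 = (z-5)(z²-6z+9) + (-3z+9)
  z²-6z+9 = (-(1/3)z+1)(-3z+9) + (0)
Last nonzero remainder: -3z+9. Dividing through by -3 gives the monic gcd z-3.

z-3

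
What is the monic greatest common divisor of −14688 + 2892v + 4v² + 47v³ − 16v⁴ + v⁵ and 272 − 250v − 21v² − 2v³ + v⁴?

−272 − 22v − v² + v³

Apply the Euclidean algorithm:
  v⁵ − 16v⁴ + 47v³ + 4v² + 2892v − 14688 = (v − 14)(v⁴ − 2v³ − 21v² − 250v + 272) + (40v³ − 40v² − 880v − 10880)
  v⁴ − 2v³ − 21v² − 250v + 272 = ((1/40)v − 1/40)(40v³ − 40v² − 880v − 10880) + (0)
Last nonzero remainder: 40v³ − 40v² − 880v − 10880. Dividing through by 40 gives the monic gcd v³ − v² − 22v − 272.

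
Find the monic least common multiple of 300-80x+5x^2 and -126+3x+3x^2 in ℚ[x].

420-52x-9x^2+x^3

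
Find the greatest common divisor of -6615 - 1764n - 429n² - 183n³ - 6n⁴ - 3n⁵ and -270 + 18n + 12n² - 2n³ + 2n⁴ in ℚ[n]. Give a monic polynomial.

45 + 12n + 2n² + n³

Repeated division with remainder:
  -3n⁵ - 6n⁴ - 183n³ - 429n² - 1764n - 6615 = (-(3/2)n - 9/2)(2n⁴ - 2n³ + 12n² + 18n - 270) + (-174n³ - 348n² - 2088n - 7830)
  2n⁴ - 2n³ + 12n² + 18n - 270 = (-(1/87)n + 1/29)(-174n³ - 348n² - 2088n - 7830) + (0)
Last nonzero remainder: -174n³ - 348n² - 2088n - 7830. Dividing through by -174 gives the monic gcd n³ + 2n² + 12n + 45.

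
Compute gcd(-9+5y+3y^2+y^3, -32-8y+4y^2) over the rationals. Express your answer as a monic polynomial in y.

Euclidean algorithm in ℚ[y]:
  y^3+3y^2+5y-9 = ((1/4)y+5/4)(4y^2-8y-32) + (23y+31)
  4y^2-8y-32 = ((4/23)y-308/529)(23y+31) + (-7380/529)
  23y+31 = (-(12167/7380)y-16399/7380)(-7380/529) + (0)
The last nonzero remainder is the constant -7380/529, so the polynomials are coprime and gcd = 1.

1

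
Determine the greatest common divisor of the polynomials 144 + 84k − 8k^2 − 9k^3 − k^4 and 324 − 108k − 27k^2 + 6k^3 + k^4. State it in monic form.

−18 + 3k + k^2

Repeated division with remainder:
  −k^4 − 9k^3 − 8k^2 + 84k + 144 = (−1)(k^4 + 6k^3 − 27k^2 − 108k + 324) + (−3k^3 − 35k^2 − 24k + 468)
  k^4 + 6k^3 − 27k^2 − 108k + 324 = (−(1/3)k + 17/9)(−3k^3 − 35k^2 − 24k + 468) + ((280/9)k^2 + (280/3)k − 560)
  −3k^3 − 35k^2 − 24k + 468 = (−(27/280)k − 117/140)((280/9)k^2 + (280/3)k − 560) + (0)
Last nonzero remainder: (280/9)k^2 + (280/3)k − 560. Dividing through by 280/9 gives the monic gcd k^2 + 3k − 18.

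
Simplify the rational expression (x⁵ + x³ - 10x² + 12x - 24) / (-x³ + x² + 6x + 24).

(-x³ + 3x² - 4x + 4)/(x - 4)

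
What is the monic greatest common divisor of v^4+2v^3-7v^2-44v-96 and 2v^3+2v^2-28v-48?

v^2-v-12

By polynomial division,
  v^4+2v^3-7v^2-44v-96 = ((1/2)v+1/2)(2v^3+2v^2-28v-48) + (6v^2-6v-72)
  2v^3+2v^2-28v-48 = ((1/3)v+2/3)(6v^2-6v-72) + (0)
Last nonzero remainder: 6v^2-6v-72. Dividing through by 6 gives the monic gcd v^2-v-12.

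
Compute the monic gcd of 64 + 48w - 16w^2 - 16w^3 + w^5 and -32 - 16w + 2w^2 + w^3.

-8 - 2w + w^2

By polynomial division,
  w^5 - 16w^3 - 16w^2 + 48w + 64 = (w^2 - 2w + 4)(w^3 + 2w^2 - 16w - 32) + (-24w^2 + 48w + 192)
  w^3 + 2w^2 - 16w - 32 = (-(1/24)w - 1/6)(-24w^2 + 48w + 192) + (0)
Last nonzero remainder: -24w^2 + 48w + 192. Dividing through by -24 gives the monic gcd w^2 - 2w - 8.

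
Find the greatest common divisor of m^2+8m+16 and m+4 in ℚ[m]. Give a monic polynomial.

By polynomial division,
  m^2+8m+16 = (m+4)(m+4) + (0)
The last nonzero remainder m+4 is already monic.

m+4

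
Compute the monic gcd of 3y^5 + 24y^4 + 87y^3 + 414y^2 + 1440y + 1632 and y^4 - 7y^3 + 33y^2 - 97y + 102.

y^2 - 2y + 17

Euclidean algorithm in ℚ[y]:
  3y^5 + 24y^4 + 87y^3 + 414y^2 + 1440y + 1632 = (3y + 45)(y^4 - 7y^3 + 33y^2 - 97y + 102) + (303y^3 - 780y^2 + 5499y - 2958)
  y^4 - 7y^3 + 33y^2 - 97y + 102 = ((1/303)y - 149/10201)(303y^3 - 780y^2 + 5499y - 2958) + ((35280/10201)y^2 - (70560/10201)y + 599760/10201)
  303y^3 - 780y^2 + 5499y - 2958 = ((1030301/11760)y - 295829/5880)((35280/10201)y^2 - (70560/10201)y + 599760/10201) + (0)
Last nonzero remainder: (35280/10201)y^2 - (70560/10201)y + 599760/10201. Dividing through by 35280/10201 gives the monic gcd y^2 - 2y + 17.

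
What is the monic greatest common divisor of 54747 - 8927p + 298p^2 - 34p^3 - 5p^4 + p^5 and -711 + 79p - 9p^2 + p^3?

-711 + 79p - 9p^2 + p^3

Euclidean algorithm in ℚ[p]:
  p^5 - 5p^4 - 34p^3 + 298p^2 - 8927p + 54747 = (p^2 + 4p - 77)(p^3 - 9p^2 + 79p - 711) + (0)
The last nonzero remainder p^3 - 9p^2 + 79p - 711 is already monic.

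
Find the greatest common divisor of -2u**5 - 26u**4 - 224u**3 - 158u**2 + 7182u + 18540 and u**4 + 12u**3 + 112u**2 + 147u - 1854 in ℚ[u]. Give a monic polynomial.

u**3 + 15u**2 + 157u + 618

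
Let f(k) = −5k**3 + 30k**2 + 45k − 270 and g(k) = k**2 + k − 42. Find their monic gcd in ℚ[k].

By polynomial division,
  −5k**3 + 30k**2 + 45k − 270 = (−5k + 35)(k**2 + k − 42) + (−200k + 1200)
  k**2 + k − 42 = (−(1/200)k − 7/200)(−200k + 1200) + (0)
Last nonzero remainder: −200k + 1200. Dividing through by −200 gives the monic gcd k − 6.

k − 6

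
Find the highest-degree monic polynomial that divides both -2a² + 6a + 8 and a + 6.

1

By polynomial division,
  -2a² + 6a + 8 = (-2a + 18)(a + 6) + (-100)
  a + 6 = (-(1/100)a - 3/50)(-100) + (0)
The last nonzero remainder is the constant -100, so the polynomials are coprime and gcd = 1.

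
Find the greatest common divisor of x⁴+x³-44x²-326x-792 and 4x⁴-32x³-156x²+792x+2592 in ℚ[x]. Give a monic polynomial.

Euclidean algorithm in ℚ[x]:
  x⁴+x³-44x²-326x-792 = (1/4)(4x⁴-32x³-156x²+792x+2592) + (9x³-5x²-524x-1440)
  4x⁴-32x³-156x²+792x+2592 = ((4/9)x-268/81)(9x³-5x²-524x-1440) + ((4888/81)x²-(24440/81)x-19552/9)
  9x³-5x²-524x-1440 = ((729/4888)x+405/611)((4888/81)x²-(24440/81)x-19552/9) + (0)
Last nonzero remainder: (4888/81)x²-(24440/81)x-19552/9. Dividing through by 4888/81 gives the monic gcd x²-5x-36.

x²-5x-36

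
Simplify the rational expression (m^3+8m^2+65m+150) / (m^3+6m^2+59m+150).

(m^2+5m+50)/(m^2+3m+50)

By polynomial division,
  m^3+8m^2+65m+150 = (m^3+6m^2+59m+150) + (2m^2+6m)
  m^3+6m^2+59m+150 = ((1/2)m+3/2)(2m^2+6m) + (50m+150)
  2m^2+6m = ((1/25)m)(50m+150) + (0)
Last nonzero remainder: 50m+150. Dividing through by 50 gives the monic gcd m+3.
Cancel m+3 from numerator and denominator to get the reduced form.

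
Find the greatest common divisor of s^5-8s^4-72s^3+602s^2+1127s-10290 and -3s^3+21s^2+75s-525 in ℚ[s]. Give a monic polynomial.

s^2-2s-35

Repeated division with remainder:
  s^5-8s^4-72s^3+602s^2+1127s-10290 = (-(1/3)s^2+(1/3)s+18)(-3s^3+21s^2+75s-525) + (24s^2-48s-840)
  -3s^3+21s^2+75s-525 = (-(1/8)s+5/8)(24s^2-48s-840) + (0)
Last nonzero remainder: 24s^2-48s-840. Dividing through by 24 gives the monic gcd s^2-2s-35.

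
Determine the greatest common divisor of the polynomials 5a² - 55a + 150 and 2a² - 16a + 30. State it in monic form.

Apply the Euclidean algorithm:
  5a² - 55a + 150 = (5/2)(2a² - 16a + 30) + (-15a + 75)
  2a² - 16a + 30 = (-(2/15)a + 2/5)(-15a + 75) + (0)
Last nonzero remainder: -15a + 75. Dividing through by -15 gives the monic gcd a - 5.

a - 5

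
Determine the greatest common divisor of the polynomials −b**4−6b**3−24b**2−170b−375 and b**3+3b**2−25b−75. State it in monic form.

b**2+8b+15

Repeated division with remainder:
  −b**4−6b**3−24b**2−170b−375 = (−b−3)(b**3+3b**2−25b−75) + (−40b**2−320b−600)
  b**3+3b**2−25b−75 = (−(1/40)b+1/8)(−40b**2−320b−600) + (0)
Last nonzero remainder: −40b**2−320b−600. Dividing through by −40 gives the monic gcd b**2+8b+15.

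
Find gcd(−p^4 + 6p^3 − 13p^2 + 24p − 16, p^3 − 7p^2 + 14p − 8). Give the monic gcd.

p^2 − 5p + 4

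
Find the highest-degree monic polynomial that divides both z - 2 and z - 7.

Euclidean algorithm in ℚ[z]:
  z - 2 = (z - 7) + (5)
  z - 7 = ((1/5)z - 7/5)(5) + (0)
The last nonzero remainder is the constant 5, so the polynomials are coprime and gcd = 1.

1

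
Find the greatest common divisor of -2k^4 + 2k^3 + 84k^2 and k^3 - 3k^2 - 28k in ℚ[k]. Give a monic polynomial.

By polynomial division,
  -2k^4 + 2k^3 + 84k^2 = (-2k - 4)(k^3 - 3k^2 - 28k) + (16k^2 - 112k)
  k^3 - 3k^2 - 28k = ((1/16)k + 1/4)(16k^2 - 112k) + (0)
Last nonzero remainder: 16k^2 - 112k. Dividing through by 16 gives the monic gcd k^2 - 7k.

k^2 - 7k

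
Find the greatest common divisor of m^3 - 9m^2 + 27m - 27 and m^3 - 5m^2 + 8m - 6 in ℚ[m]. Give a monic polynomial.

m - 3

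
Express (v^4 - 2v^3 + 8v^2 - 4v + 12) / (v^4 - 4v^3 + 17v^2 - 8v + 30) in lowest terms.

(v^2 - 2v + 6)/(v^2 - 4v + 15)

Repeated division with remainder:
  v^4 - 2v^3 + 8v^2 - 4v + 12 = (v^4 - 4v^3 + 17v^2 - 8v + 30) + (2v^3 - 9v^2 + 4v - 18)
  v^4 - 4v^3 + 17v^2 - 8v + 30 = ((1/2)v + 1/4)(2v^3 - 9v^2 + 4v - 18) + ((69/4)v^2 + 69/2)
  2v^3 - 9v^2 + 4v - 18 = ((8/69)v - 12/23)((69/4)v^2 + 69/2) + (0)
Last nonzero remainder: (69/4)v^2 + 69/2. Dividing through by 69/4 gives the monic gcd v^2 + 2.
Cancel v^2 + 2 from numerator and denominator to get the reduced form.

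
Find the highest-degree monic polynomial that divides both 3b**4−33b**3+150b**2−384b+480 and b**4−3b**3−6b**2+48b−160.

b**3−7b**2+22b−40

Euclidean algorithm in ℚ[b]:
  3b**4−33b**3+150b**2−384b+480 = (3)(b**4−3b**3−6b**2+48b−160) + (−24b**3+168b**2−528b+960)
  b**4−3b**3−6b**2+48b−160 = (−(1/24)b−1/6)(−24b**3+168b**2−528b+960) + (0)
Last nonzero remainder: −24b**3+168b**2−528b+960. Dividing through by −24 gives the monic gcd b**3−7b**2+22b−40.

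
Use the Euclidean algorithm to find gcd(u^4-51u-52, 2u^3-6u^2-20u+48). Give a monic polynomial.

u-4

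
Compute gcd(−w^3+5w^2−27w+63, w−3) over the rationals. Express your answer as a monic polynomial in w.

w−3

Euclidean algorithm in ℚ[w]:
  −w^3+5w^2−27w+63 = (−w^2+2w−21)(w−3) + (0)
The last nonzero remainder w−3 is already monic.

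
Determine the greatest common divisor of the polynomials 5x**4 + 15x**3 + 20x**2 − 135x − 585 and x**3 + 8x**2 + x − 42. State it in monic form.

x + 3

By polynomial division,
  5x**4 + 15x**3 + 20x**2 − 135x − 585 = (5x − 25)(x**3 + 8x**2 + x − 42) + (215x**2 + 100x − 1635)
  x**3 + 8x**2 + x − 42 = ((1/215)x + 324/9245)(215x**2 + 100x − 1635) + ((9430/1849)x + 28290/1849)
  215x**2 + 100x − 1635 = ((79507/1886)x − 201541/1886)((9430/1849)x + 28290/1849) + (0)
Last nonzero remainder: (9430/1849)x + 28290/1849. Dividing through by 9430/1849 gives the monic gcd x + 3.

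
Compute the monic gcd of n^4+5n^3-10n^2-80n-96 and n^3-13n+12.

n+4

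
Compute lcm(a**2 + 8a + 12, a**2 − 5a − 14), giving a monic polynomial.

a**3 + a**2 − 44a − 84

Repeated division with remainder:
  a**2 + 8a + 12 = (a**2 − 5a − 14) + (13a + 26)
  a**2 − 5a − 14 = ((1/13)a − 7/13)(13a + 26) + (0)
Last nonzero remainder: 13a + 26. Dividing through by 13 gives the monic gcd a + 2.
Then lcm(f, g) = f·g / gcd(f, g); expanding and making the result monic gives the answer.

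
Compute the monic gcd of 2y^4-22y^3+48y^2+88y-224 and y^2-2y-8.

y^2-2y-8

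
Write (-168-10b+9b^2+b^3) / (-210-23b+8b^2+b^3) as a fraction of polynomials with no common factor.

(-4+b)/(-5+b)

Euclidean algorithm in ℚ[b]:
  b^3+9b^2-10b-168 = (b^3+8b^2-23b-210) + (b^2+13b+42)
  b^3+8b^2-23b-210 = (b-5)(b^2+13b+42) + (0)
The last nonzero remainder b^2+13b+42 is already monic.
Cancel b^2+13b+42 from numerator and denominator to get the reduced form.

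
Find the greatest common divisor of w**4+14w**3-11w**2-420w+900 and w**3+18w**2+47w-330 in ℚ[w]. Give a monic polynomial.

By polynomial division,
  w**4+14w**3-11w**2-420w+900 = (w-4)(w**3+18w**2+47w-330) + (14w**2+98w-420)
  w**3+18w**2+47w-330 = ((1/14)w+11/14)(14w**2+98w-420) + (0)
Last nonzero remainder: 14w**2+98w-420. Dividing through by 14 gives the monic gcd w**2+7w-30.

w**2+7w-30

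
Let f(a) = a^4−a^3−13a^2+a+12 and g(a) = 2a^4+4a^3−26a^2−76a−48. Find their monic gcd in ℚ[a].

a^3−13a−12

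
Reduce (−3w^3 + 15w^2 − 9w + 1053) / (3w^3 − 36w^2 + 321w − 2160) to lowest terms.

By polynomial division,
  −3w^3 + 15w^2 − 9w + 1053 = (−1)(3w^3 − 36w^2 + 321w − 2160) + (−21w^2 + 312w − 1107)
  3w^3 − 36w^2 + 321w − 2160 = (−(1/7)w − 20/49)(−21w^2 + 312w − 1107) + ((14220/49)w − 127980/49)
  −21w^2 + 312w − 1107 = (−(343/4740)w + 2009/4740)((14220/49)w − 127980/49) + (0)
Last nonzero remainder: (14220/49)w − 127980/49. Dividing through by 14220/49 gives the monic gcd w − 9.
Cancel w − 9 from numerator and denominator to get the reduced form.

(−w^2 − 4w − 39)/(w^2 − 3w + 80)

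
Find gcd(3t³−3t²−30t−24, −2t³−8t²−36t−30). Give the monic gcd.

t+1

Apply the Euclidean algorithm:
  3t³−3t²−30t−24 = (−3/2)(−2t³−8t²−36t−30) + (−15t²−84t−69)
  −2t³−8t²−36t−30 = ((2/15)t−16/75)(−15t²−84t−69) + (−(1118/25)t−1118/25)
  −15t²−84t−69 = ((375/1118)t+1725/1118)(−(1118/25)t−1118/25) + (0)
Last nonzero remainder: −(1118/25)t−1118/25. Dividing through by −1118/25 gives the monic gcd t+1.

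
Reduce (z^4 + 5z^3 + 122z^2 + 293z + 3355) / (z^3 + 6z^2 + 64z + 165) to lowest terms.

(z^2 + 2z + 61)/(z + 3)

By polynomial division,
  z^4 + 5z^3 + 122z^2 + 293z + 3355 = (z - 1)(z^3 + 6z^2 + 64z + 165) + (64z^2 + 192z + 3520)
  z^3 + 6z^2 + 64z + 165 = ((1/64)z + 3/64)(64z^2 + 192z + 3520) + (0)
Last nonzero remainder: 64z^2 + 192z + 3520. Dividing through by 64 gives the monic gcd z^2 + 3z + 55.
Cancel z^2 + 3z + 55 from numerator and denominator to get the reduced form.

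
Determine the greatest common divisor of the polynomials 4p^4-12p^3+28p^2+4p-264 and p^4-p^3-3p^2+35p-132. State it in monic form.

Apply the Euclidean algorithm:
  4p^4-12p^3+28p^2+4p-264 = (4)(p^4-p^3-3p^2+35p-132) + (-8p^3+40p^2-136p+264)
  p^4-p^3-3p^2+35p-132 = (-(1/8)p-1/2)(-8p^3+40p^2-136p+264) + (0)
Last nonzero remainder: -8p^3+40p^2-136p+264. Dividing through by -8 gives the monic gcd p^3-5p^2+17p-33.

p^3-5p^2+17p-33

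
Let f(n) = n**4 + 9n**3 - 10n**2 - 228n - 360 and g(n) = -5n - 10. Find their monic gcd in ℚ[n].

Euclidean algorithm in ℚ[n]:
  n**4 + 9n**3 - 10n**2 - 228n - 360 = (-(1/5)n**3 - (7/5)n**2 + (24/5)n + 36)(-5n - 10) + (0)
Last nonzero remainder: -5n - 10. Dividing through by -5 gives the monic gcd n + 2.

n + 2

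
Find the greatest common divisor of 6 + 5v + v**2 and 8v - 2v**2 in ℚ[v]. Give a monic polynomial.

By polynomial division,
  v**2 + 5v + 6 = (-1/2)(-2v**2 + 8v) + (9v + 6)
  -2v**2 + 8v = (-(2/9)v + 28/27)(9v + 6) + (-56/9)
  9v + 6 = (-(81/56)v - 27/28)(-56/9) + (0)
The last nonzero remainder is the constant -56/9, so the polynomials are coprime and gcd = 1.

1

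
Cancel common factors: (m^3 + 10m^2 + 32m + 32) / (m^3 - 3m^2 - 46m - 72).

(m + 4)/(m - 9)

Repeated division with remainder:
  m^3 + 10m^2 + 32m + 32 = (m^3 - 3m^2 - 46m - 72) + (13m^2 + 78m + 104)
  m^3 - 3m^2 - 46m - 72 = ((1/13)m - 9/13)(13m^2 + 78m + 104) + (0)
Last nonzero remainder: 13m^2 + 78m + 104. Dividing through by 13 gives the monic gcd m^2 + 6m + 8.
Cancel m^2 + 6m + 8 from numerator and denominator to get the reduced form.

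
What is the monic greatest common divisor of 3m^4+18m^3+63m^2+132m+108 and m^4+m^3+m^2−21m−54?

m^3+4m^2+13m+18

By polynomial division,
  3m^4+18m^3+63m^2+132m+108 = (3)(m^4+m^3+m^2−21m−54) + (15m^3+60m^2+195m+270)
  m^4+m^3+m^2−21m−54 = ((1/15)m−1/5)(15m^3+60m^2+195m+270) + (0)
Last nonzero remainder: 15m^3+60m^2+195m+270. Dividing through by 15 gives the monic gcd m^3+4m^2+13m+18.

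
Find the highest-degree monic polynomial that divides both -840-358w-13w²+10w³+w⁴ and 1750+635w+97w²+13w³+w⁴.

35+12w+w²

Repeated division with remainder:
  w⁴+10w³-13w²-358w-840 = (w⁴+13w³+97w²+635w+1750) + (-3w³-110w²-993w-2590)
  w⁴+13w³+97w²+635w+1750 = (-(1/3)w+71/9)(-3w³-110w²-993w-2590) + ((5704/9)w²+(22816/3)w+199640/9)
  -3w³-110w²-993w-2590 = (-(27/5704)w-333/2852)((5704/9)w²+(22816/3)w+199640/9) + (0)
Last nonzero remainder: (5704/9)w²+(22816/3)w+199640/9. Dividing through by 5704/9 gives the monic gcd w²+12w+35.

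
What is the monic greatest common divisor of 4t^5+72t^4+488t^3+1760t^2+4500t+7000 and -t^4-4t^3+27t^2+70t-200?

Apply the Euclidean algorithm:
  4t^5+72t^4+488t^3+1760t^2+4500t+7000 = (-4t-56)(-t^4-4t^3+27t^2+70t-200) + (372t^3+3552t^2+7620t-4200)
  -t^4-4t^3+27t^2+70t-200 = (-(1/372)t+43/2883)(372t^3+3552t^2+7620t-4200) + (-(5280/961)t^2-(52800/961)t-132000/961)
  372t^3+3552t^2+7620t-4200 = (-(29791/440)t+6727/220)(-(5280/961)t^2-(52800/961)t-132000/961) + (0)
Last nonzero remainder: -(5280/961)t^2-(52800/961)t-132000/961. Dividing through by -5280/961 gives the monic gcd t^2+10t+25.

t^2+10t+25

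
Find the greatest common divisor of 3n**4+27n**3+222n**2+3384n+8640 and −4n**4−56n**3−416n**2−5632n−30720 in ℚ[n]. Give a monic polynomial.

n**3+6n**2+56n+960

By polynomial division,
  3n**4+27n**3+222n**2+3384n+8640 = (−3/4)(−4n**4−56n**3−416n**2−5632n−30720) + (−15n**3−90n**2−840n−14400)
  −4n**4−56n**3−416n**2−5632n−30720 = ((4/15)n+32/15)(−15n**3−90n**2−840n−14400) + (0)
Last nonzero remainder: −15n**3−90n**2−840n−14400. Dividing through by −15 gives the monic gcd n**3+6n**2+56n+960.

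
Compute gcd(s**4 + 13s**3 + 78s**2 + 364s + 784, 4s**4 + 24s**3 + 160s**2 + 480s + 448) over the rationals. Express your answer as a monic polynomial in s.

s**2 + 2s + 28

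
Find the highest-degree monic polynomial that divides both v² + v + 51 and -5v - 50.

1

Repeated division with remainder:
  v² + v + 51 = (-(1/5)v + 9/5)(-5v - 50) + (141)
  -5v - 50 = (-(5/141)v - 50/141)(141) + (0)
The last nonzero remainder is the constant 141, so the polynomials are coprime and gcd = 1.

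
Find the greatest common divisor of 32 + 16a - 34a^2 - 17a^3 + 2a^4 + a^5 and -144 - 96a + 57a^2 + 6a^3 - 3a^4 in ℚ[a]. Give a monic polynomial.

-16 - 16a + a^2 + a^3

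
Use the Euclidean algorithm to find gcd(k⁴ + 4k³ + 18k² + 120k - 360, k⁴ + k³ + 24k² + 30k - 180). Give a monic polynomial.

k³ - 2k² + 30k - 60

Apply the Euclidean algorithm:
  k⁴ + 4k³ + 18k² + 120k - 360 = (k⁴ + k³ + 24k² + 30k - 180) + (3k³ - 6k² + 90k - 180)
  k⁴ + k³ + 24k² + 30k - 180 = ((1/3)k + 1)(3k³ - 6k² + 90k - 180) + (0)
Last nonzero remainder: 3k³ - 6k² + 90k - 180. Dividing through by 3 gives the monic gcd k³ - 2k² + 30k - 60.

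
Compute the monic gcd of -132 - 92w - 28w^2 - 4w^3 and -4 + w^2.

1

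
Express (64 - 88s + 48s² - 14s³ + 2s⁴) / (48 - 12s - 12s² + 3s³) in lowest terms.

By polynomial division,
  2s⁴ - 14s³ + 48s² - 88s + 64 = ((2/3)s - 2)(3s³ - 12s² - 12s + 48) + (32s² - 144s + 160)
  3s³ - 12s² - 12s + 48 = ((3/32)s + 3/64)(32s² - 144s + 160) + (-(81/4)s + 81/2)
  32s² - 144s + 160 = (-(128/81)s + 320/81)(-(81/4)s + 81/2) + (0)
Last nonzero remainder: -(81/4)s + 81/2. Dividing through by -81/4 gives the monic gcd s - 2.
Cancel s - 2 from numerator and denominator to get the reduced form.

(-32 + 28s - 10s² + 2s³)/(-24 - 6s + 3s²)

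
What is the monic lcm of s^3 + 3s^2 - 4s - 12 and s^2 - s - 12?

s^4 - s^3 - 16s^2 + 4s + 48

Repeated division with remainder:
  s^3 + 3s^2 - 4s - 12 = (s + 4)(s^2 - s - 12) + (12s + 36)
  s^2 - s - 12 = ((1/12)s - 1/3)(12s + 36) + (0)
Last nonzero remainder: 12s + 36. Dividing through by 12 gives the monic gcd s + 3.
Then lcm(f, g) = f·g / gcd(f, g); expanding and making the result monic gives the answer.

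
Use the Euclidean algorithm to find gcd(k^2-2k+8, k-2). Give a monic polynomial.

1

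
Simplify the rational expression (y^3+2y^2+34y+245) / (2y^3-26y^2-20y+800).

(y^2-3y+49)/(2y^2-36y+160)

Euclidean algorithm in ℚ[y]:
  y^3+2y^2+34y+245 = (1/2)(2y^3-26y^2-20y+800) + (15y^2+44y-155)
  2y^3-26y^2-20y+800 = ((2/15)y-478/225)(15y^2+44y-155) + ((21182/225)y+21182/45)
  15y^2+44y-155 = ((3375/21182)y-6975/21182)((21182/225)y+21182/45) + (0)
Last nonzero remainder: (21182/225)y+21182/45. Dividing through by 21182/225 gives the monic gcd y+5.
Cancel y+5 from numerator and denominator to get the reduced form.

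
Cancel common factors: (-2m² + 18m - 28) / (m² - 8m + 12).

(-2m + 14)/(m - 6)

By polynomial division,
  -2m² + 18m - 28 = (-2)(m² - 8m + 12) + (2m - 4)
  m² - 8m + 12 = ((1/2)m - 3)(2m - 4) + (0)
Last nonzero remainder: 2m - 4. Dividing through by 2 gives the monic gcd m - 2.
Cancel m - 2 from numerator and denominator to get the reduced form.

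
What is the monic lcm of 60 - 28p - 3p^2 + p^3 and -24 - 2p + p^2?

Euclidean algorithm in ℚ[p]:
  p^3 - 3p^2 - 28p + 60 = (p - 1)(p^2 - 2p - 24) + (-6p + 36)
  p^2 - 2p - 24 = (-(1/6)p - 2/3)(-6p + 36) + (0)
Last nonzero remainder: -6p + 36. Dividing through by -6 gives the monic gcd p - 6.
Then lcm(f, g) = f·g / gcd(f, g); expanding and making the result monic gives the answer.

240 - 52p - 40p^2 + p^3 + p^4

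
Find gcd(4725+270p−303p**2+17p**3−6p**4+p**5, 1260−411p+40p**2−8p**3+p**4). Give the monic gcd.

Apply the Euclidean algorithm:
  p**5−6p**4+17p**3−303p**2+270p+4725 = (p+2)(p**4−8p**3+40p**2−411p+1260) + (−7p**3+28p**2−168p+2205)
  p**4−8p**3+40p**2−411p+1260 = (−(1/7)p+4/7)(−7p**3+28p**2−168p+2205) + (0)
Last nonzero remainder: −7p**3+28p**2−168p+2205. Dividing through by −7 gives the monic gcd p**3−4p**2+24p−315.

−315+24p−4p**2+p**3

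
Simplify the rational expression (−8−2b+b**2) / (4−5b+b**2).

(2+b)/(−1+b)

By polynomial division,
  b**2−2b−8 = (b**2−5b+4) + (3b−12)
  b**2−5b+4 = ((1/3)b−1/3)(3b−12) + (0)
Last nonzero remainder: 3b−12. Dividing through by 3 gives the monic gcd b−4.
Cancel b−4 from numerator and denominator to get the reduced form.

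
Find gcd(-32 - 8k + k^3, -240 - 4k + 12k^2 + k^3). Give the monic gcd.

-4 + k

By polynomial division,
  k^3 - 8k - 32 = (k^3 + 12k^2 - 4k - 240) + (-12k^2 - 4k + 208)
  k^3 + 12k^2 - 4k - 240 = (-(1/12)k - 35/36)(-12k^2 - 4k + 208) + ((85/9)k - 340/9)
  -12k^2 - 4k + 208 = (-(108/85)k - 468/85)((85/9)k - 340/9) + (0)
Last nonzero remainder: (85/9)k - 340/9. Dividing through by 85/9 gives the monic gcd k - 4.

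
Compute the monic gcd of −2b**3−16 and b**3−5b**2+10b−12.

b**2−2b+4

Euclidean algorithm in ℚ[b]:
  −2b**3−16 = (−2)(b**3−5b**2+10b−12) + (−10b**2+20b−40)
  b**3−5b**2+10b−12 = (−(1/10)b+3/10)(−10b**2+20b−40) + (0)
Last nonzero remainder: −10b**2+20b−40. Dividing through by −10 gives the monic gcd b**2−2b+4.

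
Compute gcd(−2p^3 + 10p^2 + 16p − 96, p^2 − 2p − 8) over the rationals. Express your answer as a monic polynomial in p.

By polynomial division,
  −2p^3 + 10p^2 + 16p − 96 = (−2p + 6)(p^2 − 2p − 8) + (12p − 48)
  p^2 − 2p − 8 = ((1/12)p + 1/6)(12p − 48) + (0)
Last nonzero remainder: 12p − 48. Dividing through by 12 gives the monic gcd p − 4.

p − 4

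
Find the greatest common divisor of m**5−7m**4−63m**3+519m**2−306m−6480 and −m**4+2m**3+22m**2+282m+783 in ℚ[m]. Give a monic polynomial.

Euclidean algorithm in ℚ[m]:
  m**5−7m**4−63m**3+519m**2−306m−6480 = (−m+5)(−m**4+2m**3+22m**2+282m+783) + (−51m**3+691m**2−933m−10395)
  −m**4+2m**3+22m**2+282m+783 = ((1/51)m+589/2601)(−51m**3+691m**2−933m−10395) + (−(302194/2601)m**2+(604388/867)m+906582/289)
  −51m**3+691m**2−933m−10395 = ((132651/302194)m−1001385/302194)(−(302194/2601)m**2+(604388/867)m+906582/289) + (0)
Last nonzero remainder: −(302194/2601)m**2+(604388/867)m+906582/289. Dividing through by −302194/2601 gives the monic gcd m**2−6m−27.

m**2−6m−27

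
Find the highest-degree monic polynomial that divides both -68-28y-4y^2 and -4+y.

1

By polynomial division,
  -4y^2-28y-68 = (-4y-44)(y-4) + (-244)
  y-4 = (-(1/244)y+1/61)(-244) + (0)
The last nonzero remainder is the constant -244, so the polynomials are coprime and gcd = 1.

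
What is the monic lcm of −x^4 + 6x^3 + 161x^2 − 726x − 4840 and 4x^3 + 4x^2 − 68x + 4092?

x^6 − 16x^5 − 8x^4 + 1778x^3 − 17393x^2 + 19118x + 450120

By polynomial division,
  −x^4 + 6x^3 + 161x^2 − 726x − 4840 = (−(1/4)x + 7/4)(4x^3 + 4x^2 − 68x + 4092) + (137x^2 + 416x − 12001)
  4x^3 + 4x^2 − 68x + 4092 = ((4/137)x − 1116/18769)(137x^2 + 416x − 12001) + ((5764512/18769)x + 63409632/18769)
  137x^2 + 416x − 12001 = ((2571353/5764512)x − 20476979/5764512)((5764512/18769)x + 63409632/18769) + (0)
Last nonzero remainder: (5764512/18769)x + 63409632/18769. Dividing through by 5764512/18769 gives the monic gcd x + 11.
Then lcm(f, g) = f·g / gcd(f, g); expanding and making the result monic gives the answer.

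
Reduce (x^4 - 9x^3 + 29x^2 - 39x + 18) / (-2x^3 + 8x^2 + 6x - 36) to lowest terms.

(-x^2 + 3x - 2)/(2x + 4)

Apply the Euclidean algorithm:
  x^4 - 9x^3 + 29x^2 - 39x + 18 = (-(1/2)x + 5/2)(-2x^3 + 8x^2 + 6x - 36) + (12x^2 - 72x + 108)
  -2x^3 + 8x^2 + 6x - 36 = (-(1/6)x - 1/3)(12x^2 - 72x + 108) + (0)
Last nonzero remainder: 12x^2 - 72x + 108. Dividing through by 12 gives the monic gcd x^2 - 6x + 9.
Cancel x^2 - 6x + 9 from numerator and denominator to get the reduced form.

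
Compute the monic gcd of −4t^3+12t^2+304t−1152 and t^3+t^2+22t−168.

t−4

Repeated division with remainder:
  −4t^3+12t^2+304t−1152 = (−4)(t^3+t^2+22t−168) + (16t^2+392t−1824)
  t^3+t^2+22t−168 = ((1/16)t−47/32)(16t^2+392t−1824) + ((2847/4)t−2847)
  16t^2+392t−1824 = ((64/2847)t+608/949)((2847/4)t−2847) + (0)
Last nonzero remainder: (2847/4)t−2847. Dividing through by 2847/4 gives the monic gcd t−4.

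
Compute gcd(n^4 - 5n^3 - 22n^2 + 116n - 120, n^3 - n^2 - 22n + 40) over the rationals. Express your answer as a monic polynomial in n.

n^2 + 3n - 10

Apply the Euclidean algorithm:
  n^4 - 5n^3 - 22n^2 + 116n - 120 = (n - 4)(n^3 - n^2 - 22n + 40) + (-4n^2 - 12n + 40)
  n^3 - n^2 - 22n + 40 = (-(1/4)n + 1)(-4n^2 - 12n + 40) + (0)
Last nonzero remainder: -4n^2 - 12n + 40. Dividing through by -4 gives the monic gcd n^2 + 3n - 10.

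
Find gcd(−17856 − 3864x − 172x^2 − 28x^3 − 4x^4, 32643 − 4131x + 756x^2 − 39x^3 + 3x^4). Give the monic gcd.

93 − 7x + x^2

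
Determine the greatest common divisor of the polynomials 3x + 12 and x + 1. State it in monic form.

By polynomial division,
  3x + 12 = (3)(x + 1) + (9)
  x + 1 = ((1/9)x + 1/9)(9) + (0)
The last nonzero remainder is the constant 9, so the polynomials are coprime and gcd = 1.

1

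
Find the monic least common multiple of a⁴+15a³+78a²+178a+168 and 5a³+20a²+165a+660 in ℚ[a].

a⁶+15a⁵+111a⁴+673a³+2742a²+5874a+5544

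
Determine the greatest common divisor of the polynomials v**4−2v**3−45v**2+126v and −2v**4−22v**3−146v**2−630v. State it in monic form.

By polynomial division,
  v**4−2v**3−45v**2+126v = (−1/2)(−2v**4−22v**3−146v**2−630v) + (−13v**3−118v**2−189v)
  −2v**4−22v**3−146v**2−630v = ((2/13)v+50/169)(−13v**3−118v**2−189v) + (−(13860/169)v**2−(97020/169)v)
  −13v**3−118v**2−189v = ((2197/13860)v+507/1540)(−(13860/169)v**2−(97020/169)v) + (0)
Last nonzero remainder: −(13860/169)v**2−(97020/169)v. Dividing through by −13860/169 gives the monic gcd v**2+7v.

v**2+7v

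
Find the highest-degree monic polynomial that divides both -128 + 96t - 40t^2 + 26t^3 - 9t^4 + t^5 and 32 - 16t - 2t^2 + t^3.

8 - 6t + t^2

By polynomial division,
  t^5 - 9t^4 + 26t^3 - 40t^2 + 96t - 128 = (t^2 - 7t + 28)(t^3 - 2t^2 - 16t + 32) + (-128t^2 + 768t - 1024)
  t^3 - 2t^2 - 16t + 32 = (-(1/128)t - 1/32)(-128t^2 + 768t - 1024) + (0)
Last nonzero remainder: -128t^2 + 768t - 1024. Dividing through by -128 gives the monic gcd t^2 - 6t + 8.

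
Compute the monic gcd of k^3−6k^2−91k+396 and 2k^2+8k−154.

By polynomial division,
  k^3−6k^2−91k+396 = ((1/2)k−5)(2k^2+8k−154) + (26k−374)
  2k^2+8k−154 = ((1/13)k+239/169)(26k−374) + (63360/169)
  26k−374 = ((2197/31680)k−2873/2880)(63360/169) + (0)
The last nonzero remainder is the constant 63360/169, so the polynomials are coprime and gcd = 1.

1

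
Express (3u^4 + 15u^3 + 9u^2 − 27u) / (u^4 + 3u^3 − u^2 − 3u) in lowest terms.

(3u + 9)/(u + 1)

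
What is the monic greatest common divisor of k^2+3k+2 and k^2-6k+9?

Repeated division with remainder:
  k^2+3k+2 = (k^2-6k+9) + (9k-7)
  k^2-6k+9 = ((1/9)k-47/81)(9k-7) + (400/81)
  9k-7 = ((729/400)k-567/400)(400/81) + (0)
The last nonzero remainder is the constant 400/81, so the polynomials are coprime and gcd = 1.

1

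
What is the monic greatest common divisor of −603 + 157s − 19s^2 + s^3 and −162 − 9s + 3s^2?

Apply the Euclidean algorithm:
  s^3 − 19s^2 + 157s − 603 = ((1/3)s − 16/3)(3s^2 − 9s − 162) + (163s − 1467)
  3s^2 − 9s − 162 = ((3/163)s + 18/163)(163s − 1467) + (0)
Last nonzero remainder: 163s − 1467. Dividing through by 163 gives the monic gcd s − 9.

−9 + s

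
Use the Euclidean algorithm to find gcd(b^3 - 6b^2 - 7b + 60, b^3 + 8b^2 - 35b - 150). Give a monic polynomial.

b^2 - 2b - 15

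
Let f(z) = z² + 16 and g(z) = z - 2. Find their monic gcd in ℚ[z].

1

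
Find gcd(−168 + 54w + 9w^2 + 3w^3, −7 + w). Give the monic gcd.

Apply the Euclidean algorithm:
  3w^3 + 9w^2 + 54w − 168 = (3w^2 + 30w + 264)(w − 7) + (1680)
  w − 7 = ((1/1680)w − 1/240)(1680) + (0)
The last nonzero remainder is the constant 1680, so the polynomials are coprime and gcd = 1.

1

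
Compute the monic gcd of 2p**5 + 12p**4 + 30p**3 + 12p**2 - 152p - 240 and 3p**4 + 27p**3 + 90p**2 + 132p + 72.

By polynomial division,
  2p**5 + 12p**4 + 30p**3 + 12p**2 - 152p - 240 = ((2/3)p - 2)(3p**4 + 27p**3 + 90p**2 + 132p + 72) + (24p**3 + 104p**2 + 64p - 96)
  3p**4 + 27p**3 + 90p**2 + 132p + 72 = ((1/8)p + 7/12)(24p**3 + 104p**2 + 64p - 96) + ((64/3)p**2 + (320/3)p + 128)
  24p**3 + 104p**2 + 64p - 96 = ((9/8)p - 3/4)((64/3)p**2 + (320/3)p + 128) + (0)
Last nonzero remainder: (64/3)p**2 + (320/3)p + 128. Dividing through by 64/3 gives the monic gcd p**2 + 5p + 6.

p**2 + 5p + 6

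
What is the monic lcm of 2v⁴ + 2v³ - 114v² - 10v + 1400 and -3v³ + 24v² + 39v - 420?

v⁵ - 6v⁴ - 64v³ + 394v² + 735v - 4900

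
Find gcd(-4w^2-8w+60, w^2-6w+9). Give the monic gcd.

w-3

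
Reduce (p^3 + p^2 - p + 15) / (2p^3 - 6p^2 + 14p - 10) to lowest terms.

Repeated division with remainder:
  p^3 + p^2 - p + 15 = (1/2)(2p^3 - 6p^2 + 14p - 10) + (4p^2 - 8p + 20)
  2p^3 - 6p^2 + 14p - 10 = ((1/2)p - 1/2)(4p^2 - 8p + 20) + (0)
Last nonzero remainder: 4p^2 - 8p + 20. Dividing through by 4 gives the monic gcd p^2 - 2p + 5.
Cancel p^2 - 2p + 5 from numerator and denominator to get the reduced form.

(p + 3)/(2p - 2)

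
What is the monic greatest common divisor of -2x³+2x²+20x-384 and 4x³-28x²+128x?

Euclidean algorithm in ℚ[x]:
  -2x³+2x²+20x-384 = (-1/2)(4x³-28x²+128x) + (-12x²+84x-384)
  4x³-28x²+128x = (-(1/3)x)(-12x²+84x-384) + (0)
Last nonzero remainder: -12x²+84x-384. Dividing through by -12 gives the monic gcd x²-7x+32.

x²-7x+32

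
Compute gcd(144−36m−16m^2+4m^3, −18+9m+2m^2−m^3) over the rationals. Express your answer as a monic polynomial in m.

Repeated division with remainder:
  4m^3−16m^2−36m+144 = (−4)(−m^3+2m^2+9m−18) + (−8m^2+72)
  −m^3+2m^2+9m−18 = ((1/8)m−1/4)(−8m^2+72) + (0)
Last nonzero remainder: −8m^2+72. Dividing through by −8 gives the monic gcd m^2−9.

−9+m^2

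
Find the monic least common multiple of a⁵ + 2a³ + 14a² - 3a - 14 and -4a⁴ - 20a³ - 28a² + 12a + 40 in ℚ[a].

a⁷ + 4a⁶ + 7a⁵ + 22a⁴ + 63a³ + 44a² - 71a - 70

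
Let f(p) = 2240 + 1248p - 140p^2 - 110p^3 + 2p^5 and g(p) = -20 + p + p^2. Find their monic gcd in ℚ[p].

-20 + p + p^2

By polynomial division,
  2p^5 - 110p^3 - 140p^2 + 1248p + 2240 = (2p^3 - 2p^2 - 68p - 112)(p^2 + p - 20) + (0)
The last nonzero remainder p^2 + p - 20 is already monic.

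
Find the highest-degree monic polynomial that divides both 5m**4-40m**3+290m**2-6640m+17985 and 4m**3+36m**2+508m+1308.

m**2+6m+109

Apply the Euclidean algorithm:
  5m**4-40m**3+290m**2-6640m+17985 = ((5/4)m-85/4)(4m**3+36m**2+508m+1308) + (420m**2+2520m+45780)
  4m**3+36m**2+508m+1308 = ((1/105)m+1/35)(420m**2+2520m+45780) + (0)
Last nonzero remainder: 420m**2+2520m+45780. Dividing through by 420 gives the monic gcd m**2+6m+109.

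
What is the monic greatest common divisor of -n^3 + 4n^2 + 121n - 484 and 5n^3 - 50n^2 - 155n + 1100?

Apply the Euclidean algorithm:
  -n^3 + 4n^2 + 121n - 484 = (-1/5)(5n^3 - 50n^2 - 155n + 1100) + (-6n^2 + 90n - 264)
  5n^3 - 50n^2 - 155n + 1100 = (-(5/6)n - 25/6)(-6n^2 + 90n - 264) + (0)
Last nonzero remainder: -6n^2 + 90n - 264. Dividing through by -6 gives the monic gcd n^2 - 15n + 44.

n^2 - 15n + 44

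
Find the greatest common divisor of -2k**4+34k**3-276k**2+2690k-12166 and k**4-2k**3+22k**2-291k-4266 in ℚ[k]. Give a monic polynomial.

k**2+k+79

Repeated division with remainder:
  -2k**4+34k**3-276k**2+2690k-12166 = (-2)(k**4-2k**3+22k**2-291k-4266) + (30k**3-232k**2+2108k-20698)
  k**4-2k**3+22k**2-291k-4266 = ((1/30)k+43/225)(30k**3-232k**2+2108k-20698) + (-(884/225)k**2-(884/225)k-69836/225)
  30k**3-232k**2+2108k-20698 = (-(3375/442)k+29475/442)(-(884/225)k**2-(884/225)k-69836/225) + (0)
Last nonzero remainder: -(884/225)k**2-(884/225)k-69836/225. Dividing through by -884/225 gives the monic gcd k**2+k+79.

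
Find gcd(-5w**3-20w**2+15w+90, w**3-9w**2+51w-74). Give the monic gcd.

w-2

Euclidean algorithm in ℚ[w]:
  -5w**3-20w**2+15w+90 = (-5)(w**3-9w**2+51w-74) + (-65w**2+270w-280)
  w**3-9w**2+51w-74 = (-(1/65)w+63/845)(-65w**2+270w-280) + ((4489/169)w-8978/169)
  -65w**2+270w-280 = (-(10985/4489)w+23660/4489)((4489/169)w-8978/169) + (0)
Last nonzero remainder: (4489/169)w-8978/169. Dividing through by 4489/169 gives the monic gcd w-2.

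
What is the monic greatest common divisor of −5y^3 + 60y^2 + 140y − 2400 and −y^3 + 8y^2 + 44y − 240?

By polynomial division,
  −5y^3 + 60y^2 + 140y − 2400 = (5)(−y^3 + 8y^2 + 44y − 240) + (20y^2 − 80y − 1200)
  −y^3 + 8y^2 + 44y − 240 = (−(1/20)y + 1/5)(20y^2 − 80y − 1200) + (0)
Last nonzero remainder: 20y^2 − 80y − 1200. Dividing through by 20 gives the monic gcd y^2 − 4y − 60.

y^2 − 4y − 60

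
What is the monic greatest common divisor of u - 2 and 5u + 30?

Apply the Euclidean algorithm:
  u - 2 = (1/5)(5u + 30) + (-8)
  5u + 30 = (-(5/8)u - 15/4)(-8) + (0)
The last nonzero remainder is the constant -8, so the polynomials are coprime and gcd = 1.

1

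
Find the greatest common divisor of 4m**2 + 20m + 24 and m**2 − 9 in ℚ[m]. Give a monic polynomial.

m + 3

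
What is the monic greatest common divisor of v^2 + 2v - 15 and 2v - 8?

1

Euclidean algorithm in ℚ[v]:
  v^2 + 2v - 15 = ((1/2)v + 3)(2v - 8) + (9)
  2v - 8 = ((2/9)v - 8/9)(9) + (0)
The last nonzero remainder is the constant 9, so the polynomials are coprime and gcd = 1.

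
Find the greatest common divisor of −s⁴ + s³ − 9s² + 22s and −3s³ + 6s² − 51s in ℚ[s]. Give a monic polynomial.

s

By polynomial division,
  −s⁴ + s³ − 9s² + 22s = ((1/3)s + 1/3)(−3s³ + 6s² − 51s) + (6s² + 39s)
  −3s³ + 6s² − 51s = (−(1/2)s + 17/4)(6s² + 39s) + (−(867/4)s)
  6s² + 39s = (−(8/289)s − 52/289)(−(867/4)s) + (0)
Last nonzero remainder: −(867/4)s. Dividing through by −867/4 gives the monic gcd s.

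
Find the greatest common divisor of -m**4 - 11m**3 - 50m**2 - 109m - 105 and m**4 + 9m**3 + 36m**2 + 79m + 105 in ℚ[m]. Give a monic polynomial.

By polynomial division,
  -m**4 - 11m**3 - 50m**2 - 109m - 105 = (-1)(m**4 + 9m**3 + 36m**2 + 79m + 105) + (-2m**3 - 14m**2 - 30m)
  m**4 + 9m**3 + 36m**2 + 79m + 105 = (-(1/2)m - 1)(-2m**3 - 14m**2 - 30m) + (7m**2 + 49m + 105)
  -2m**3 - 14m**2 - 30m = (-(2/7)m)(7m**2 + 49m + 105) + (0)
Last nonzero remainder: 7m**2 + 49m + 105. Dividing through by 7 gives the monic gcd m**2 + 7m + 15.

m**2 + 7m + 15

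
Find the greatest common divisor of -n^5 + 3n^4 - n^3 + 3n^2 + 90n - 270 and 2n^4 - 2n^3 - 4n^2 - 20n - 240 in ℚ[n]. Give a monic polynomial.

n^3 + 3n^2 + 10n + 30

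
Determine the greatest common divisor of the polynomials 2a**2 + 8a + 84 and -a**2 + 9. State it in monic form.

1

By polynomial division,
  2a**2 + 8a + 84 = (-2)(-a**2 + 9) + (8a + 102)
  -a**2 + 9 = (-(1/8)a + 51/32)(8a + 102) + (-2457/16)
  8a + 102 = (-(128/2457)a - 544/819)(-2457/16) + (0)
The last nonzero remainder is the constant -2457/16, so the polynomials are coprime and gcd = 1.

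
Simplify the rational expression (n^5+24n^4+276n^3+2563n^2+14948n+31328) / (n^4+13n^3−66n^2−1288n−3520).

(n^2+n+89)/(n−10)

Apply the Euclidean algorithm:
  n^5+24n^4+276n^3+2563n^2+14948n+31328 = (n+11)(n^4+13n^3−66n^2−1288n−3520) + (199n^3+4577n^2+32636n+70048)
  n^4+13n^3−66n^2−1288n−3520 = ((1/199)n−10/199)(199n^3+4577n^2+32636n+70048) + (0)
Last nonzero remainder: 199n^3+4577n^2+32636n+70048. Dividing through by 199 gives the monic gcd n^3+23n^2+164n+352.
Cancel n^3+23n^2+164n+352 from numerator and denominator to get the reduced form.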